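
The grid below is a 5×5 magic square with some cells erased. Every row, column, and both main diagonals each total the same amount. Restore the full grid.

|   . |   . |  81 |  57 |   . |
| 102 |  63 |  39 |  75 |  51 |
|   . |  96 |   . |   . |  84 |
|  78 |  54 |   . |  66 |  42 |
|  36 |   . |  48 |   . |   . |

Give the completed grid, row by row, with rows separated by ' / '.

69 30 81 57 93 / 102 63 39 75 51 / 45 96 72 33 84 / 78 54 90 66 42 / 36 87 48 99 60

Row 2 is already complete: 102 + 63 + 39 + 75 + 51 = 330, so that is the magic constant.
Using row 4: 78 + 54 + 66 + 42 + ? → (4,3) = 330 − 240 = 90.
Column 3 must total 330; the given cells sum to 258, so (3,3) = 72.
From anti-diagonal, 330 − (75 + 72 + 54 + 36) gives (1,5) = 93.
The remaining cell in column 5 is (5,5) = 330 − 270 = 60.
Main diagonal: 63 + 72 + 66 + 60 + ? = 330, so (1,1) = 69.
Row 1: 69 + 81 + 57 + 93 + ? = 330, so (1,2) = 30.
From column 1, 330 − (69 + 102 + 78 + 36) gives (3,1) = 45.
Using column 2: 30 + 63 + 96 + 54 + ? → (5,2) = 330 − 243 = 87.
The remaining cell in row 3 is (3,4) = 330 − 297 = 33.
From row 5, 330 − (36 + 87 + 48 + 60) gives (5,4) = 99.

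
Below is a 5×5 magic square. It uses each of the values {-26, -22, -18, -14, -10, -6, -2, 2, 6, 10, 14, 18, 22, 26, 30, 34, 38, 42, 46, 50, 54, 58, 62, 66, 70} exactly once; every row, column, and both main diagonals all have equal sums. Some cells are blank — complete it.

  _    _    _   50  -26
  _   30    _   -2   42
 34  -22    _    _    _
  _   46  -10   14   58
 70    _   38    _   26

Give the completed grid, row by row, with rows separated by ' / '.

The 25 entries sum to 550, so each line sums to 550/5 = 110.
Using row 4: 46 + (-10) + 14 + 58 + ? → (4,1) = 110 − 108 = 2.
The remaining cell in column 5 is (3,5) = 110 − 100 = 10.
The remaining cell in anti-diagonal is (3,3) = 110 − 88 = 22.
The remaining cell in row 3 is (3,4) = 110 − 44 = 66.
Column 4 needs 110; the known cells sum to 128, so (5,4) = -18.
Main diagonal needs 110; the known cells sum to 92, so (1,1) = 18.
Row 5: 70 + 38 + (-18) + 26 + ? = 110, so (5,2) = -6.
Using column 1: 18 + 34 + 2 + 70 + ? → (2,1) = 110 − 124 = -14.
From column 2, 110 − (30 + (-22) + 46 + (-6)) gives (1,2) = 62.
Row 1: 18 + 62 + 50 + (-26) + ? = 110, so (1,3) = 6.
Row 2 needs 110; the known cells sum to 56, so (2,3) = 54.

18 62 6 50 -26 / -14 30 54 -2 42 / 34 -22 22 66 10 / 2 46 -10 14 58 / 70 -6 38 -18 26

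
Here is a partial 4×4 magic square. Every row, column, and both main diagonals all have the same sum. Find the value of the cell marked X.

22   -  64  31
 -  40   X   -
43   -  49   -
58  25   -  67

37

Main diagonal is complete and sums to 178; that is the magic constant.
Row 1: 22 + 64 + 31 + ? = 178, so (1,2) = 61.
Row 4 must total 178; the given cells sum to 150, so (4,3) = 28.
From column 1, 178 − (22 + 43 + 58) gives (2,1) = 55.
From column 2, 178 − (61 + 40 + 25) gives (3,2) = 52.
The remaining cell in column 3 is (2,3) = 178 − 141 = 37.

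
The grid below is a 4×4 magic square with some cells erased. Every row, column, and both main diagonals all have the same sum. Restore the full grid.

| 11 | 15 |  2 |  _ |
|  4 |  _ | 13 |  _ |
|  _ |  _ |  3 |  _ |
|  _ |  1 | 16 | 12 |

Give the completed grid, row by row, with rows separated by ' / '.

11 15 2 6 / 4 8 13 9 / 14 10 3 7 / 5 1 16 12

Column 3 is already complete: 2 + 13 + 3 + 16 = 34, so that is the magic constant.
Using row 1: 11 + 15 + 2 + ? → (1,4) = 34 − 28 = 6.
The remaining cell in row 4 is (4,1) = 34 − 29 = 5.
Column 1 needs 34; the known cells sum to 20, so (3,1) = 14.
Using main diagonal: 11 + 3 + 12 + ? → (2,2) = 34 − 26 = 8.
Using anti-diagonal: 6 + 13 + 5 + ? → (3,2) = 34 − 24 = 10.
Row 2 must total 34; the given cells sum to 25, so (2,4) = 9.
Row 3: 14 + 10 + 3 + ? = 34, so (3,4) = 7.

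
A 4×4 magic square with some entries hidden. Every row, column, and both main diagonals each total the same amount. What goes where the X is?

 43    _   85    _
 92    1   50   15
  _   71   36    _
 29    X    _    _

Row 2 is complete and sums to 158; that is the magic constant.
Column 1 must total 158; the given cells sum to 164, so (3,1) = -6.
The remaining cell in column 3 is (4,3) = 158 − 171 = -13.
The remaining cell in main diagonal is (4,4) = 158 − 80 = 78.
From anti-diagonal, 158 − (50 + 71 + 29) gives (1,4) = 8.
From row 1, 158 − (43 + 85 + 8) gives (1,2) = 22.
Row 3 must total 158; the given cells sum to 101, so (3,4) = 57.
Row 4 needs 158; the known cells sum to 94, so (4,2) = 64.

64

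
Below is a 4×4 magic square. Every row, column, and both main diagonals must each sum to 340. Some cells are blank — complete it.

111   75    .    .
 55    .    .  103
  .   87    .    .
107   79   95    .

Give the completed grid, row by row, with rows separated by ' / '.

111 75 91 63 / 55 99 83 103 / 67 87 71 115 / 107 79 95 59

From row 4, 340 − (107 + 79 + 95) gives (4,4) = 59.
Column 1: 111 + 55 + 107 + ? = 340, so (3,1) = 67.
Column 2 needs 340; the known cells sum to 241, so (2,2) = 99.
Main diagonal: 111 + 99 + 59 + ? = 340, so (3,3) = 71.
From row 2, 340 − (55 + 99 + 103) gives (2,3) = 83.
Row 3: 67 + 87 + 71 + ? = 340, so (3,4) = 115.
Column 3: 83 + 71 + 95 + ? = 340, so (1,3) = 91.
Column 4 needs 340; the known cells sum to 277, so (1,4) = 63.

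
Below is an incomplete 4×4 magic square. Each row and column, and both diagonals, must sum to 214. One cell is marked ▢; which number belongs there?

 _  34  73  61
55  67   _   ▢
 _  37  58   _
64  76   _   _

The remaining cell in row 1 is (1,1) = 214 − 168 = 46.
Column 1 must total 214; the given cells sum to 165, so (3,1) = 49.
The remaining cell in main diagonal is (4,4) = 214 − 171 = 43.
Anti-diagonal needs 214; the known cells sum to 162, so (2,3) = 52.
The remaining cell in row 2 is (2,4) = 214 − 174 = 40.

40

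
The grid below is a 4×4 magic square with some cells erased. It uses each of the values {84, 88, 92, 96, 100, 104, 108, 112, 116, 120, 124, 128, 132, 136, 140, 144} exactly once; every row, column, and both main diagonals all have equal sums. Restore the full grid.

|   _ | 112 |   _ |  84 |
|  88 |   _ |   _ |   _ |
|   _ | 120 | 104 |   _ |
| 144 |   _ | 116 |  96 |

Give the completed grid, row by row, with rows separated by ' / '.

The 16 entries sum to 1824, so each line sums to 1824/4 = 456.
Row 4 needs 456; the known cells sum to 356, so (4,2) = 100.
Column 2 needs 456; the known cells sum to 332, so (2,2) = 124.
Using main diagonal: 124 + 104 + 96 + ? → (1,1) = 456 − 324 = 132.
Anti-diagonal needs 456; the known cells sum to 348, so (2,3) = 108.
From row 1, 456 − (132 + 112 + 84) gives (1,3) = 128.
Row 2: 88 + 124 + 108 + ? = 456, so (2,4) = 136.
Column 1 must total 456; the given cells sum to 364, so (3,1) = 92.
The remaining cell in column 4 is (3,4) = 456 − 316 = 140.

132 112 128 84 / 88 124 108 136 / 92 120 104 140 / 144 100 116 96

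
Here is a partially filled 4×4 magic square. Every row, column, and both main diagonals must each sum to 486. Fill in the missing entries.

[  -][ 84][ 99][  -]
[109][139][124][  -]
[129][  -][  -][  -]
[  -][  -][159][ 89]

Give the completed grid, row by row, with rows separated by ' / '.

154 84 99 149 / 109 139 124 114 / 129 119 104 134 / 94 144 159 89

Row 2 must total 486; the given cells sum to 372, so (2,4) = 114.
Column 3 must total 486; the given cells sum to 382, so (3,3) = 104.
Main diagonal: 139 + 104 + 89 + ? = 486, so (1,1) = 154.
The remaining cell in row 1 is (1,4) = 486 − 337 = 149.
From column 1, 486 − (154 + 109 + 129) gives (4,1) = 94.
The remaining cell in column 4 is (3,4) = 486 − 352 = 134.
From anti-diagonal, 486 − (149 + 124 + 94) gives (3,2) = 119.
Row 4: 94 + 159 + 89 + ? = 486, so (4,2) = 144.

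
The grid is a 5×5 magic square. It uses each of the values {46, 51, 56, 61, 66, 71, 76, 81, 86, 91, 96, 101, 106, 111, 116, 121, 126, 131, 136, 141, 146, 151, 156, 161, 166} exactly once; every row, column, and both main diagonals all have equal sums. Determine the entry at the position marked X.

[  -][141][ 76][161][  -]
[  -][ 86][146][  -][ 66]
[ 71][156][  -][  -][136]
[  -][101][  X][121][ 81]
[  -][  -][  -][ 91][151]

61

The 25 entries sum to 2650, so each line sums to 2650/5 = 530.
Column 2 needs 530; the known cells sum to 484, so (5,2) = 46.
The remaining cell in column 5 is (1,5) = 530 − 434 = 96.
Row 1 needs 530; the known cells sum to 474, so (1,1) = 56.
Main diagonal: 56 + 86 + 121 + 151 + ? = 530, so (3,3) = 116.
Row 3: 71 + 156 + 116 + 136 + ? = 530, so (3,4) = 51.
Column 4 needs 530; the known cells sum to 424, so (2,4) = 106.
The remaining cell in anti-diagonal is (5,1) = 530 − 419 = 111.
Row 2 must total 530; the given cells sum to 404, so (2,1) = 126.
Row 5: 111 + 46 + 91 + 151 + ? = 530, so (5,3) = 131.
Column 1: 56 + 126 + 71 + 111 + ? = 530, so (4,1) = 166.
The remaining cell in column 3 is (4,3) = 530 − 469 = 61.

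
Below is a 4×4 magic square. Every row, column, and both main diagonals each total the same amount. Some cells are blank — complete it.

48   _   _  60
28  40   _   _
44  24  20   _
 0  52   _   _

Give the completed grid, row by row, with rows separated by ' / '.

Column 1 is already complete: 48 + 28 + 44 + 0 = 120, so that is the magic constant.
From row 3, 120 − (44 + 24 + 20) gives (3,4) = 32.
From column 2, 120 − (40 + 24 + 52) gives (1,2) = 4.
The remaining cell in main diagonal is (4,4) = 120 − 108 = 12.
Using anti-diagonal: 60 + 24 + 0 + ? → (2,3) = 120 − 84 = 36.
The remaining cell in row 1 is (1,3) = 120 − 112 = 8.
From row 2, 120 − (28 + 40 + 36) gives (2,4) = 16.
The remaining cell in row 4 is (4,3) = 120 − 64 = 56.

48 4 8 60 / 28 40 36 16 / 44 24 20 32 / 0 52 56 12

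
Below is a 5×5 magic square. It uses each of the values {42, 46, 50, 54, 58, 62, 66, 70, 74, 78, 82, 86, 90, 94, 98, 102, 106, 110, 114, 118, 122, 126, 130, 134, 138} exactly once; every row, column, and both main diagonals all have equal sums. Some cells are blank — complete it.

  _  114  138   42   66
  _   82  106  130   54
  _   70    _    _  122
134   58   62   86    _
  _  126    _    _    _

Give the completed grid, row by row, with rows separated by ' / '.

The 25 entries sum to 2250, so each line sums to 2250/5 = 450.
The remaining cell in row 1 is (1,1) = 450 − 360 = 90.
From row 2, 450 − (82 + 106 + 130 + 54) gives (2,1) = 78.
The remaining cell in row 4 is (4,5) = 450 − 340 = 110.
From column 5, 450 − (66 + 54 + 122 + 110) gives (5,5) = 98.
Main diagonal: 90 + 82 + 86 + 98 + ? = 450, so (3,3) = 94.
The remaining cell in anti-diagonal is (5,1) = 450 − 348 = 102.
Using column 1: 90 + 78 + 134 + 102 + ? → (3,1) = 450 − 404 = 46.
From column 3, 450 − (138 + 106 + 94 + 62) gives (5,3) = 50.
From row 3, 450 − (46 + 70 + 94 + 122) gives (3,4) = 118.
From row 5, 450 − (102 + 126 + 50 + 98) gives (5,4) = 74.

90 114 138 42 66 / 78 82 106 130 54 / 46 70 94 118 122 / 134 58 62 86 110 / 102 126 50 74 98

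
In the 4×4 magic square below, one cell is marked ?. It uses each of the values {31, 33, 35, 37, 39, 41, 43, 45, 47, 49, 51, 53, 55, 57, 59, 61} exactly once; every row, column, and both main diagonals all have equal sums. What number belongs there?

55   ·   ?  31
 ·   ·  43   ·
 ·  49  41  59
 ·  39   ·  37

53

The 16 entries sum to 736, so each line sums to 736/4 = 184.
The remaining cell in row 3 is (3,1) = 184 − 149 = 35.
From column 4, 184 − (31 + 59 + 37) gives (2,4) = 57.
Main diagonal needs 184; the known cells sum to 133, so (2,2) = 51.
The remaining cell in anti-diagonal is (4,1) = 184 − 123 = 61.
Row 2 must total 184; the given cells sum to 151, so (2,1) = 33.
Row 4 needs 184; the known cells sum to 137, so (4,3) = 47.
Column 2: 51 + 49 + 39 + ? = 184, so (1,2) = 45.
Column 3 needs 184; the known cells sum to 131, so (1,3) = 53.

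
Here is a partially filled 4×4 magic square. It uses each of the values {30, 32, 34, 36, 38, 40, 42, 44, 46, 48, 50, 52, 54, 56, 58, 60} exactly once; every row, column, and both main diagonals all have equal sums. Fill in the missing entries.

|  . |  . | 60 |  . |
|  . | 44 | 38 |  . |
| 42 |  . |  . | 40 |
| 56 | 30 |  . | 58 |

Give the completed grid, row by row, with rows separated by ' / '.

32 54 60 34 / 50 44 38 48 / 42 52 46 40 / 56 30 36 58

The 16 entries sum to 720, so each line sums to 720/4 = 180.
Row 4: 56 + 30 + 58 + ? = 180, so (4,3) = 36.
Column 3: 60 + 38 + 36 + ? = 180, so (3,3) = 46.
Using main diagonal: 44 + 46 + 58 + ? → (1,1) = 180 − 148 = 32.
Row 3 must total 180; the given cells sum to 128, so (3,2) = 52.
The remaining cell in column 1 is (2,1) = 180 − 130 = 50.
The remaining cell in column 2 is (1,2) = 180 − 126 = 54.
Anti-diagonal must total 180; the given cells sum to 146, so (1,4) = 34.
Using row 2: 50 + 44 + 38 + ? → (2,4) = 180 − 132 = 48.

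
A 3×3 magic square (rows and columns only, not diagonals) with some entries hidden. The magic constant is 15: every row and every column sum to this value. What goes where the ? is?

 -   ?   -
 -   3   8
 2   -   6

Using row 2: 3 + 8 + ? → (2,1) = 15 − 11 = 4.
The remaining cell in row 3 is (3,2) = 15 − 8 = 7.
Column 1 must total 15; the given cells sum to 6, so (1,1) = 9.
From column 2, 15 − (3 + 7) gives (1,2) = 5.

5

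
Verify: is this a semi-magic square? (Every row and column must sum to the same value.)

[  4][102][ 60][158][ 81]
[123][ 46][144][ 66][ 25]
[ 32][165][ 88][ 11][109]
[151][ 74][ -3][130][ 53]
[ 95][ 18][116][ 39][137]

No — row 2 sums to 404 but row 1 sums to 405.

Row 1: 4 + 102 + 60 + 158 + 81 = 405.
Row 2: 123 + 46 + 144 + 66 + 25 = 404.
Row 3: 32 + 165 + 88 + 11 + 109 = 405.
Row 4: 151 + 74 + (-3) + 130 + 53 = 405.
Row 5: 95 + 18 + 116 + 39 + 137 = 405.
Column 1: 4 + 123 + 32 + 151 + 95 = 405.
Column 2: 102 + 46 + 165 + 74 + 18 = 405.
Column 3: 60 + 144 + 88 + (-3) + 116 = 405.
Column 4: 158 + 66 + 11 + 130 + 39 = 404.
Column 5: 81 + 25 + 109 + 53 + 137 = 405.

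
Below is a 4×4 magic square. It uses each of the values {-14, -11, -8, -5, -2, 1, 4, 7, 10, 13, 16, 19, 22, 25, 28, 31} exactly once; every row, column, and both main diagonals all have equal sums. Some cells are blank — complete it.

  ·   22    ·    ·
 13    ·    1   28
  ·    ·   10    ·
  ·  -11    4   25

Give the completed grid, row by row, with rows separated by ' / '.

7 22 19 -14 / 13 -8 1 28 / -2 31 10 -5 / 16 -11 4 25

The 16 entries sum to 136, so each line sums to 136/4 = 34.
Row 2: 13 + 1 + 28 + ? = 34, so (2,2) = -8.
The remaining cell in row 4 is (4,1) = 34 − 18 = 16.
The remaining cell in column 2 is (3,2) = 34 − 3 = 31.
From column 3, 34 − (1 + 10 + 4) gives (1,3) = 19.
The remaining cell in main diagonal is (1,1) = 34 − 27 = 7.
The remaining cell in anti-diagonal is (1,4) = 34 − 48 = -14.
Column 1 needs 34; the known cells sum to 36, so (3,1) = -2.
Column 4 must total 34; the given cells sum to 39, so (3,4) = -5.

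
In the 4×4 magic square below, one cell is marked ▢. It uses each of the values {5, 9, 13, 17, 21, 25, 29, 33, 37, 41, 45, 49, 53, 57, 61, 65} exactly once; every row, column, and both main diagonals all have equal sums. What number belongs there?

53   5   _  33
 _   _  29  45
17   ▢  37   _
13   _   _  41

The 16 entries sum to 560, so each line sums to 560/4 = 140.
Using row 1: 53 + 5 + 33 + ? → (1,3) = 140 − 91 = 49.
Using column 1: 53 + 17 + 13 + ? → (2,1) = 140 − 83 = 57.
Column 3 needs 140; the known cells sum to 115, so (4,3) = 25.
Using column 4: 33 + 45 + 41 + ? → (3,4) = 140 − 119 = 21.
The remaining cell in main diagonal is (2,2) = 140 − 131 = 9.
From anti-diagonal, 140 − (33 + 29 + 13) gives (3,2) = 65.

65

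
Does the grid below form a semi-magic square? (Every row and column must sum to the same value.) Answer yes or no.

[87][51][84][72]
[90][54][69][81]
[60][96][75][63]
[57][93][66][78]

Yes

Row 1: 87 + 51 + 84 + 72 = 294.
Row 2: 90 + 54 + 69 + 81 = 294.
Row 3: 60 + 96 + 75 + 63 = 294.
Row 4: 57 + 93 + 66 + 78 = 294.
Column 1: 87 + 90 + 60 + 57 = 294.
Column 2: 51 + 54 + 96 + 93 = 294.
Column 3: 84 + 69 + 75 + 66 = 294.
Column 4: 72 + 81 + 63 + 78 = 294.
All lines sum to 294.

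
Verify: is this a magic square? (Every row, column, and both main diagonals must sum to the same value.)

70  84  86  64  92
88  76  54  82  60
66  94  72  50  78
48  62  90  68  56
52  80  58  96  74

No — column 1 sums to 324 but main diagonal sums to 360.

Row 1: 70 + 84 + 86 + 64 + 92 = 396.
Row 2: 88 + 76 + 54 + 82 + 60 = 360.
Row 3: 66 + 94 + 72 + 50 + 78 = 360.
Row 4: 48 + 62 + 90 + 68 + 56 = 324.
Row 5: 52 + 80 + 58 + 96 + 74 = 360.
Column 1: 70 + 88 + 66 + 48 + 52 = 324.
Column 2: 84 + 76 + 94 + 62 + 80 = 396.
Column 3: 86 + 54 + 72 + 90 + 58 = 360.
Column 4: 64 + 82 + 50 + 68 + 96 = 360.
Column 5: 92 + 60 + 78 + 56 + 74 = 360.
Main diagonal: 70 + 76 + 72 + 68 + 74 = 360.
Anti-diagonal: 92 + 82 + 72 + 62 + 52 = 360.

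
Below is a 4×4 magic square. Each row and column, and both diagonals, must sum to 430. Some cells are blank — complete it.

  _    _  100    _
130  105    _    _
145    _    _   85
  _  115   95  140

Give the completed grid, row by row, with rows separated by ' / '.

75 120 100 135 / 130 105 125 70 / 145 90 110 85 / 80 115 95 140

Row 4 needs 430; the known cells sum to 350, so (4,1) = 80.
From column 1, 430 − (130 + 145 + 80) gives (1,1) = 75.
Main diagonal: 75 + 105 + 140 + ? = 430, so (3,3) = 110.
Using row 3: 145 + 110 + 85 + ? → (3,2) = 430 − 340 = 90.
Using column 2: 105 + 90 + 115 + ? → (1,2) = 430 − 310 = 120.
The remaining cell in column 3 is (2,3) = 430 − 305 = 125.
Anti-diagonal needs 430; the known cells sum to 295, so (1,4) = 135.
Row 2 needs 430; the known cells sum to 360, so (2,4) = 70.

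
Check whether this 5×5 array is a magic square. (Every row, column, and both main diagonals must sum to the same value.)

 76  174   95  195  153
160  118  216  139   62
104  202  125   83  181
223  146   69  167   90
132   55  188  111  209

Row 1: 76 + 174 + 95 + 195 + 153 = 693.
Row 2: 160 + 118 + 216 + 139 + 62 = 695.
Row 3: 104 + 202 + 125 + 83 + 181 = 695.
Row 4: 223 + 146 + 69 + 167 + 90 = 695.
Row 5: 132 + 55 + 188 + 111 + 209 = 695.
Column 1: 76 + 160 + 104 + 223 + 132 = 695.
Column 2: 174 + 118 + 202 + 146 + 55 = 695.
Column 3: 95 + 216 + 125 + 69 + 188 = 693.
Column 4: 195 + 139 + 83 + 167 + 111 = 695.
Column 5: 153 + 62 + 181 + 90 + 209 = 695.
Main diagonal: 76 + 118 + 125 + 167 + 209 = 695.
Anti-diagonal: 153 + 139 + 125 + 146 + 132 = 695.

No — row 3 sums to 695 but row 1 sums to 693.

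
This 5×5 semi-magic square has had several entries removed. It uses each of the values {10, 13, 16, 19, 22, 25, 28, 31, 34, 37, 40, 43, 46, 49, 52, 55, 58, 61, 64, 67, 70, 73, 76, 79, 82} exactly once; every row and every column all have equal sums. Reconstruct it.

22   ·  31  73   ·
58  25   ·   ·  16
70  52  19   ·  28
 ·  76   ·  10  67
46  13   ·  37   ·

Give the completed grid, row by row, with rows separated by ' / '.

The 25 entries sum to 1150, so each line sums to 1150/5 = 230.
Row 3: 70 + 52 + 19 + 28 + ? = 230, so (3,4) = 61.
Column 1: 22 + 58 + 70 + 46 + ? = 230, so (4,1) = 34.
Using column 2: 25 + 52 + 76 + 13 + ? → (1,2) = 230 − 166 = 64.
From column 4, 230 − (73 + 61 + 10 + 37) gives (2,4) = 49.
Row 1: 22 + 64 + 31 + 73 + ? = 230, so (1,5) = 40.
Using row 2: 58 + 25 + 49 + 16 + ? → (2,3) = 230 − 148 = 82.
From row 4, 230 − (34 + 76 + 10 + 67) gives (4,3) = 43.
The remaining cell in column 3 is (5,3) = 230 − 175 = 55.
The remaining cell in column 5 is (5,5) = 230 − 151 = 79.

22 64 31 73 40 / 58 25 82 49 16 / 70 52 19 61 28 / 34 76 43 10 67 / 46 13 55 37 79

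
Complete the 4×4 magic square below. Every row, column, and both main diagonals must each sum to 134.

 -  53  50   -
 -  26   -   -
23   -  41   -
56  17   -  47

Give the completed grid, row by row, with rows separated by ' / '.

Row 4: 56 + 17 + 47 + ? = 134, so (4,3) = 14.
Column 2: 53 + 26 + 17 + ? = 134, so (3,2) = 38.
From column 3, 134 − (50 + 41 + 14) gives (2,3) = 29.
Main diagonal: 26 + 41 + 47 + ? = 134, so (1,1) = 20.
The remaining cell in anti-diagonal is (1,4) = 134 − 123 = 11.
The remaining cell in row 3 is (3,4) = 134 − 102 = 32.
The remaining cell in column 1 is (2,1) = 134 − 99 = 35.
Column 4 must total 134; the given cells sum to 90, so (2,4) = 44.

20 53 50 11 / 35 26 29 44 / 23 38 41 32 / 56 17 14 47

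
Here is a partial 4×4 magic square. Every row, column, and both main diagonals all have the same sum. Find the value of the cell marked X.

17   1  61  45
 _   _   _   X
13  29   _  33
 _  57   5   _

Row 1 is complete and sums to 124; that is the magic constant.
From row 3, 124 − (13 + 29 + 33) gives (3,3) = 49.
Using column 2: 1 + 29 + 57 + ? → (2,2) = 124 − 87 = 37.
Column 3 must total 124; the given cells sum to 115, so (2,3) = 9.
Using main diagonal: 17 + 37 + 49 + ? → (4,4) = 124 − 103 = 21.
From anti-diagonal, 124 − (45 + 9 + 29) gives (4,1) = 41.
The remaining cell in column 1 is (2,1) = 124 − 71 = 53.
The remaining cell in column 4 is (2,4) = 124 − 99 = 25.

25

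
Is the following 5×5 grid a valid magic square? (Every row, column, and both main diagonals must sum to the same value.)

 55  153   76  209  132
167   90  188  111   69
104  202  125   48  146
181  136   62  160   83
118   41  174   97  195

No — column 1 sums to 625 but column 2 sums to 622.

Row 1: 55 + 153 + 76 + 209 + 132 = 625.
Row 2: 167 + 90 + 188 + 111 + 69 = 625.
Row 3: 104 + 202 + 125 + 48 + 146 = 625.
Row 4: 181 + 136 + 62 + 160 + 83 = 622.
Row 5: 118 + 41 + 174 + 97 + 195 = 625.
Column 1: 55 + 167 + 104 + 181 + 118 = 625.
Column 2: 153 + 90 + 202 + 136 + 41 = 622.
Column 3: 76 + 188 + 125 + 62 + 174 = 625.
Column 4: 209 + 111 + 48 + 160 + 97 = 625.
Column 5: 132 + 69 + 146 + 83 + 195 = 625.
Main diagonal: 55 + 90 + 125 + 160 + 195 = 625.
Anti-diagonal: 132 + 111 + 125 + 136 + 118 = 622.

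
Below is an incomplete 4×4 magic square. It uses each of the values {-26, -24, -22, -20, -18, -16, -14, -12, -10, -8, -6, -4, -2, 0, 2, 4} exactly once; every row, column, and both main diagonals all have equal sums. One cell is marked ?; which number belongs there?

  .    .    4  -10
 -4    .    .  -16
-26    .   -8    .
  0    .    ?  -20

-18

The 16 entries sum to -176, so each line sums to -176/4 = -44.
The remaining cell in column 1 is (1,1) = -44 − (-30) = -14.
Using column 4: -10 + (-16) + (-20) + ? → (3,4) = -44 − (-46) = 2.
Using main diagonal: -14 + (-8) + (-20) + ? → (2,2) = -44 − (-42) = -2.
Row 1: -14 + 4 + (-10) + ? = -44, so (1,2) = -24.
The remaining cell in row 2 is (2,3) = -44 − (-22) = -22.
From row 3, -44 − (-26 + (-8) + 2) gives (3,2) = -12.
From column 2, -44 − (-24 + (-2) + (-12)) gives (4,2) = -6.
Column 3 must total -44; the given cells sum to -26, so (4,3) = -18.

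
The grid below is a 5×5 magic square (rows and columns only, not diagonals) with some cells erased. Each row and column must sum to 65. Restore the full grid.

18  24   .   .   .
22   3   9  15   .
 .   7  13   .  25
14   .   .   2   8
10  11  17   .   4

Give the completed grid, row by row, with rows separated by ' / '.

Row 2: 22 + 3 + 9 + 15 + ? = 65, so (2,5) = 16.
Row 5 needs 65; the known cells sum to 42, so (5,4) = 23.
From column 1, 65 − (18 + 22 + 14 + 10) gives (3,1) = 1.
Column 2: 24 + 3 + 7 + 11 + ? = 65, so (4,2) = 20.
Column 5: 16 + 25 + 8 + 4 + ? = 65, so (1,5) = 12.
Row 3 must total 65; the given cells sum to 46, so (3,4) = 19.
The remaining cell in row 4 is (4,3) = 65 − 44 = 21.
Using column 3: 9 + 13 + 21 + 17 + ? → (1,3) = 65 − 60 = 5.
Column 4: 15 + 19 + 2 + 23 + ? = 65, so (1,4) = 6.

18 24 5 6 12 / 22 3 9 15 16 / 1 7 13 19 25 / 14 20 21 2 8 / 10 11 17 23 4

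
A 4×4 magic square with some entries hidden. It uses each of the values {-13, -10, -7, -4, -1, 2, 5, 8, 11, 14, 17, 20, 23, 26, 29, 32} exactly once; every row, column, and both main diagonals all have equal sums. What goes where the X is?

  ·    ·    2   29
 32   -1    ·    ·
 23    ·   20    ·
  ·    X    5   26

17

The 16 entries sum to 152, so each line sums to 152/4 = 38.
Column 3: 2 + 20 + 5 + ? = 38, so (2,3) = 11.
Main diagonal needs 38; the known cells sum to 45, so (1,1) = -7.
Row 1: -7 + 2 + 29 + ? = 38, so (1,2) = 14.
From row 2, 38 − (32 + (-1) + 11) gives (2,4) = -4.
Using column 1: -7 + 32 + 23 + ? → (4,1) = 38 − 48 = -10.
From column 4, 38 − (29 + (-4) + 26) gives (3,4) = -13.
Anti-diagonal: 29 + 11 + (-10) + ? = 38, so (3,2) = 8.
Row 4 needs 38; the known cells sum to 21, so (4,2) = 17.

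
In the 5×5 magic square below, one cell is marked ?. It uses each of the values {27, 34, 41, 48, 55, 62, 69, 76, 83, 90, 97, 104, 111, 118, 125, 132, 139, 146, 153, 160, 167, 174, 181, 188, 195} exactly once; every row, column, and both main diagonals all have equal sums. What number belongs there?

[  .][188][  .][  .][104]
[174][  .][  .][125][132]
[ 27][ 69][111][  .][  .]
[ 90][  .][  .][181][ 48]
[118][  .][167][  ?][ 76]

34

The 25 entries sum to 2775, so each line sums to 2775/5 = 555.
Using column 1: 174 + 27 + 90 + 118 + ? → (1,1) = 555 − 409 = 146.
Column 5 needs 555; the known cells sum to 360, so (3,5) = 195.
Main diagonal: 146 + 111 + 181 + 76 + ? = 555, so (2,2) = 41.
Anti-diagonal needs 555; the known cells sum to 458, so (4,2) = 97.
Row 2 needs 555; the known cells sum to 472, so (2,3) = 83.
Using row 3: 27 + 69 + 111 + 195 + ? → (3,4) = 555 − 402 = 153.
From row 4, 555 − (90 + 97 + 181 + 48) gives (4,3) = 139.
Column 2 needs 555; the known cells sum to 395, so (5,2) = 160.
The remaining cell in column 3 is (1,3) = 555 − 500 = 55.
The remaining cell in row 1 is (1,4) = 555 − 493 = 62.
From row 5, 555 − (118 + 160 + 167 + 76) gives (5,4) = 34.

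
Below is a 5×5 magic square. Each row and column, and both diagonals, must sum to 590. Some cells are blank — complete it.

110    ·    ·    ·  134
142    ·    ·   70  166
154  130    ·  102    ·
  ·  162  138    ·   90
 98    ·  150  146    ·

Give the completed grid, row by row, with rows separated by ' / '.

110 106 82 158 134 / 142 118 94 70 166 / 154 130 126 102 78 / 86 162 138 114 90 / 98 74 150 146 122

Column 1 needs 590; the known cells sum to 504, so (4,1) = 86.
From anti-diagonal, 590 − (134 + 70 + 162 + 98) gives (3,3) = 126.
Row 3 must total 590; the given cells sum to 512, so (3,5) = 78.
Row 4 must total 590; the given cells sum to 476, so (4,4) = 114.
Using column 4: 70 + 102 + 114 + 146 + ? → (1,4) = 590 − 432 = 158.
Column 5 must total 590; the given cells sum to 468, so (5,5) = 122.
The remaining cell in main diagonal is (2,2) = 590 − 472 = 118.
Row 2: 142 + 118 + 70 + 166 + ? = 590, so (2,3) = 94.
The remaining cell in row 5 is (5,2) = 590 − 516 = 74.
Using column 2: 118 + 130 + 162 + 74 + ? → (1,2) = 590 − 484 = 106.
Column 3 needs 590; the known cells sum to 508, so (1,3) = 82.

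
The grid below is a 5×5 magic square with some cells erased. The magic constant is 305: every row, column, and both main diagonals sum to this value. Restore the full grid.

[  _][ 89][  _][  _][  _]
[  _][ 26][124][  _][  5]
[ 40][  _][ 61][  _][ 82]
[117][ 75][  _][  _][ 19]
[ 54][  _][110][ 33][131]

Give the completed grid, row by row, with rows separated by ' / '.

-9 89 12 145 68 / 103 26 124 47 5 / 40 138 61 -16 82 / 117 75 -2 96 19 / 54 -23 110 33 131

The remaining cell in row 5 is (5,2) = 305 − 328 = -23.
Using column 2: 89 + 26 + 75 + (-23) + ? → (3,2) = 305 − 167 = 138.
Column 5 must total 305; the given cells sum to 237, so (1,5) = 68.
Using anti-diagonal: 68 + 61 + 75 + 54 + ? → (2,4) = 305 − 258 = 47.
From row 2, 305 − (26 + 124 + 47 + 5) gives (2,1) = 103.
Using row 3: 40 + 138 + 61 + 82 + ? → (3,4) = 305 − 321 = -16.
Using column 1: 103 + 40 + 117 + 54 + ? → (1,1) = 305 − 314 = -9.
Main diagonal: -9 + 26 + 61 + 131 + ? = 305, so (4,4) = 96.
Row 4 needs 305; the known cells sum to 307, so (4,3) = -2.
Column 3 needs 305; the known cells sum to 293, so (1,3) = 12.
Column 4: 47 + (-16) + 96 + 33 + ? = 305, so (1,4) = 145.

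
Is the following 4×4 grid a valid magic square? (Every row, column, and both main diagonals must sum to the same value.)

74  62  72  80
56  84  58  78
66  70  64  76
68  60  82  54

Row 1: 74 + 62 + 72 + 80 = 288.
Row 2: 56 + 84 + 58 + 78 = 276.
Row 3: 66 + 70 + 64 + 76 = 276.
Row 4: 68 + 60 + 82 + 54 = 264.
Column 1: 74 + 56 + 66 + 68 = 264.
Column 2: 62 + 84 + 70 + 60 = 276.
Column 3: 72 + 58 + 64 + 82 = 276.
Column 4: 80 + 78 + 76 + 54 = 288.
Main diagonal: 74 + 84 + 64 + 54 = 276.
Anti-diagonal: 80 + 58 + 70 + 68 = 276.

No — column 4 sums to 288 but column 1 sums to 264.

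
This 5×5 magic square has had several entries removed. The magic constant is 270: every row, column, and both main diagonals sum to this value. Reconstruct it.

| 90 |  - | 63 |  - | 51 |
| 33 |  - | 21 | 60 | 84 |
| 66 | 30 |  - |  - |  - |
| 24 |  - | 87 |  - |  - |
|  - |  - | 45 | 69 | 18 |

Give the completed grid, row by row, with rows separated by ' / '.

The remaining cell in row 2 is (2,2) = 270 − 198 = 72.
Column 1 needs 270; the known cells sum to 213, so (5,1) = 57.
The remaining cell in column 3 is (3,3) = 270 − 216 = 54.
The remaining cell in main diagonal is (4,4) = 270 − 234 = 36.
Using anti-diagonal: 51 + 60 + 54 + 57 + ? → (4,2) = 270 − 222 = 48.
The remaining cell in row 4 is (4,5) = 270 − 195 = 75.
From row 5, 270 − (57 + 45 + 69 + 18) gives (5,2) = 81.
Column 2 must total 270; the given cells sum to 231, so (1,2) = 39.
Using column 5: 51 + 84 + 75 + 18 + ? → (3,5) = 270 − 228 = 42.
Using row 1: 90 + 39 + 63 + 51 + ? → (1,4) = 270 − 243 = 27.
Row 3 needs 270; the known cells sum to 192, so (3,4) = 78.

90 39 63 27 51 / 33 72 21 60 84 / 66 30 54 78 42 / 24 48 87 36 75 / 57 81 45 69 18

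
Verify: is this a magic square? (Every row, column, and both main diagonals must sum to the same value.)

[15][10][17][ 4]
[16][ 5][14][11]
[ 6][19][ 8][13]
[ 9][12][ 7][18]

Row 1: 15 + 10 + 17 + 4 = 46.
Row 2: 16 + 5 + 14 + 11 = 46.
Row 3: 6 + 19 + 8 + 13 = 46.
Row 4: 9 + 12 + 7 + 18 = 46.
Column 1: 15 + 16 + 6 + 9 = 46.
Column 2: 10 + 5 + 19 + 12 = 46.
Column 3: 17 + 14 + 8 + 7 = 46.
Column 4: 4 + 11 + 13 + 18 = 46.
Main diagonal: 15 + 5 + 8 + 18 = 46.
Anti-diagonal: 4 + 14 + 19 + 9 = 46.
All lines sum to 46.

Yes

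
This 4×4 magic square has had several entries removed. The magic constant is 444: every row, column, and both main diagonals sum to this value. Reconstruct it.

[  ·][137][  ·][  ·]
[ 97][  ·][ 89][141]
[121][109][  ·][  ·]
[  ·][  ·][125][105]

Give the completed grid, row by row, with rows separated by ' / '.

93 137 101 113 / 97 117 89 141 / 121 109 129 85 / 133 81 125 105

Using row 2: 97 + 89 + 141 + ? → (2,2) = 444 − 327 = 117.
Column 2 needs 444; the known cells sum to 363, so (4,2) = 81.
Row 4: 81 + 125 + 105 + ? = 444, so (4,1) = 133.
Column 1: 97 + 121 + 133 + ? = 444, so (1,1) = 93.
From main diagonal, 444 − (93 + 117 + 105) gives (3,3) = 129.
From anti-diagonal, 444 − (89 + 109 + 133) gives (1,4) = 113.
From row 1, 444 − (93 + 137 + 113) gives (1,3) = 101.
Row 3 must total 444; the given cells sum to 359, so (3,4) = 85.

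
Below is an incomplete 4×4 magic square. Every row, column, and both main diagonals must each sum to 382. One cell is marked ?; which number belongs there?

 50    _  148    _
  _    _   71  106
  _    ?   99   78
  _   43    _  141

120

Using column 3: 148 + 71 + 99 + ? → (4,3) = 382 − 318 = 64.
The remaining cell in column 4 is (1,4) = 382 − 325 = 57.
Using main diagonal: 50 + 99 + 141 + ? → (2,2) = 382 − 290 = 92.
Row 1 must total 382; the given cells sum to 255, so (1,2) = 127.
Using row 2: 92 + 71 + 106 + ? → (2,1) = 382 − 269 = 113.
The remaining cell in row 4 is (4,1) = 382 − 248 = 134.
From column 1, 382 − (50 + 113 + 134) gives (3,1) = 85.
Using column 2: 127 + 92 + 43 + ? → (3,2) = 382 − 262 = 120.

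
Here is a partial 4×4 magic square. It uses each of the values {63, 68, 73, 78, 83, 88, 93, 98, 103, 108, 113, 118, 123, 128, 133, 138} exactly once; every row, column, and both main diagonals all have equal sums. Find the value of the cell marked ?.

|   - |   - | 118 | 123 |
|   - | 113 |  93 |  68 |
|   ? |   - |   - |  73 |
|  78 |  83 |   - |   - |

The 16 entries sum to 1608, so each line sums to 1608/4 = 402.
Row 2 must total 402; the given cells sum to 274, so (2,1) = 128.
The remaining cell in column 4 is (4,4) = 402 − 264 = 138.
Anti-diagonal needs 402; the known cells sum to 294, so (3,2) = 108.
The remaining cell in row 4 is (4,3) = 402 − 299 = 103.
The remaining cell in column 2 is (1,2) = 402 − 304 = 98.
Column 3: 118 + 93 + 103 + ? = 402, so (3,3) = 88.
Using main diagonal: 113 + 88 + 138 + ? → (1,1) = 402 − 339 = 63.
From row 3, 402 − (108 + 88 + 73) gives (3,1) = 133.

133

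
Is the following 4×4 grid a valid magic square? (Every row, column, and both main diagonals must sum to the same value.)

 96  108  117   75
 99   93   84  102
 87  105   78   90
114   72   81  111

No — row 1 sums to 396 but column 4 sums to 378.

Row 1: 96 + 108 + 117 + 75 = 396.
Row 2: 99 + 93 + 84 + 102 = 378.
Row 3: 87 + 105 + 78 + 90 = 360.
Row 4: 114 + 72 + 81 + 111 = 378.
Column 1: 96 + 99 + 87 + 114 = 396.
Column 2: 108 + 93 + 105 + 72 = 378.
Column 3: 117 + 84 + 78 + 81 = 360.
Column 4: 75 + 102 + 90 + 111 = 378.
Main diagonal: 96 + 93 + 78 + 111 = 378.
Anti-diagonal: 75 + 84 + 105 + 114 = 378.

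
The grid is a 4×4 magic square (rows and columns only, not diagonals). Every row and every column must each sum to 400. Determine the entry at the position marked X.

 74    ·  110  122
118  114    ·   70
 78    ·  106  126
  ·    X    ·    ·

Using row 1: 74 + 110 + 122 + ? → (1,2) = 400 − 306 = 94.
The remaining cell in row 2 is (2,3) = 400 − 302 = 98.
Row 3 must total 400; the given cells sum to 310, so (3,2) = 90.
Using column 1: 74 + 118 + 78 + ? → (4,1) = 400 − 270 = 130.
Column 2 must total 400; the given cells sum to 298, so (4,2) = 102.

102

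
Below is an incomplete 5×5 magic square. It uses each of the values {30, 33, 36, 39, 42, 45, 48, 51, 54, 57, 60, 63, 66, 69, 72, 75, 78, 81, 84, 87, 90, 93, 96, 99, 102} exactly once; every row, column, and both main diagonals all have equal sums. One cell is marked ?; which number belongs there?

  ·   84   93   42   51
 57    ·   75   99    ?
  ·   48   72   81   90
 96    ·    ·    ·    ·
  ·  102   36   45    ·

33

The 25 entries sum to 1650, so each line sums to 1650/5 = 330.
Row 1: 84 + 93 + 42 + 51 + ? = 330, so (1,1) = 60.
Row 3 must total 330; the given cells sum to 291, so (3,1) = 39.
Using column 1: 60 + 57 + 39 + 96 + ? → (5,1) = 330 − 252 = 78.
The remaining cell in column 3 is (4,3) = 330 − 276 = 54.
From column 4, 330 − (42 + 99 + 81 + 45) gives (4,4) = 63.
The remaining cell in anti-diagonal is (4,2) = 330 − 300 = 30.
Row 4 must total 330; the given cells sum to 243, so (4,5) = 87.
The remaining cell in row 5 is (5,5) = 330 − 261 = 69.
Column 2 must total 330; the given cells sum to 264, so (2,2) = 66.
Column 5: 51 + 90 + 87 + 69 + ? = 330, so (2,5) = 33.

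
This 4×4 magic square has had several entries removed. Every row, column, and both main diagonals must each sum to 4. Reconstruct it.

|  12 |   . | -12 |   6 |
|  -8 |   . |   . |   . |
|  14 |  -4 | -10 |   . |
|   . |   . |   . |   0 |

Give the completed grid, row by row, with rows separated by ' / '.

From row 1, 4 − (12 + (-12) + 6) gives (1,2) = -2.
The remaining cell in row 3 is (3,4) = 4 − 0 = 4.
From column 1, 4 − (12 + (-8) + 14) gives (4,1) = -14.
Column 4: 6 + 4 + 0 + ? = 4, so (2,4) = -6.
Main diagonal needs 4; the known cells sum to 2, so (2,2) = 2.
From anti-diagonal, 4 − (6 + (-4) + (-14)) gives (2,3) = 16.
Column 2: -2 + 2 + (-4) + ? = 4, so (4,2) = 8.
Column 3: -12 + 16 + (-10) + ? = 4, so (4,3) = 10.

12 -2 -12 6 / -8 2 16 -6 / 14 -4 -10 4 / -14 8 10 0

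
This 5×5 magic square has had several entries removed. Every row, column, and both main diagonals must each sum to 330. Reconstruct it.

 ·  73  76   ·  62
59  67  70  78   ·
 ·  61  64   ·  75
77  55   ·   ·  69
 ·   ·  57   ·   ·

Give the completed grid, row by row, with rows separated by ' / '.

The remaining cell in row 2 is (2,5) = 330 − 274 = 56.
Using column 2: 73 + 67 + 61 + 55 + ? → (5,2) = 330 − 256 = 74.
From column 3, 330 − (76 + 70 + 64 + 57) gives (4,3) = 63.
The remaining cell in column 5 is (5,5) = 330 − 262 = 68.
From anti-diagonal, 330 − (62 + 78 + 64 + 55) gives (5,1) = 71.
Using row 4: 77 + 55 + 63 + 69 + ? → (4,4) = 330 − 264 = 66.
From row 5, 330 − (71 + 74 + 57 + 68) gives (5,4) = 60.
From main diagonal, 330 − (67 + 64 + 66 + 68) gives (1,1) = 65.
The remaining cell in row 1 is (1,4) = 330 − 276 = 54.
Column 1: 65 + 59 + 77 + 71 + ? = 330, so (3,1) = 58.
Using column 4: 54 + 78 + 66 + 60 + ? → (3,4) = 330 − 258 = 72.

65 73 76 54 62 / 59 67 70 78 56 / 58 61 64 72 75 / 77 55 63 66 69 / 71 74 57 60 68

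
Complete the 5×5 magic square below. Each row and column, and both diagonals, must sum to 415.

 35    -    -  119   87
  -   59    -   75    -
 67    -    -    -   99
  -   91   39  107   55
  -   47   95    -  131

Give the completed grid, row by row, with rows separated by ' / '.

35 103 71 119 87 / 111 59 127 75 43 / 67 115 83 51 99 / 123 91 39 107 55 / 79 47 95 63 131

Using row 4: 91 + 39 + 107 + 55 + ? → (4,1) = 415 − 292 = 123.
From column 5, 415 − (87 + 99 + 55 + 131) gives (2,5) = 43.
Using main diagonal: 35 + 59 + 107 + 131 + ? → (3,3) = 415 − 332 = 83.
From anti-diagonal, 415 − (87 + 75 + 83 + 91) gives (5,1) = 79.
Row 5 needs 415; the known cells sum to 352, so (5,4) = 63.
From column 1, 415 − (35 + 67 + 123 + 79) gives (2,1) = 111.
Using column 4: 119 + 75 + 107 + 63 + ? → (3,4) = 415 − 364 = 51.
Using row 2: 111 + 59 + 75 + 43 + ? → (2,3) = 415 − 288 = 127.
Row 3 needs 415; the known cells sum to 300, so (3,2) = 115.
Column 2 needs 415; the known cells sum to 312, so (1,2) = 103.
Column 3 must total 415; the given cells sum to 344, so (1,3) = 71.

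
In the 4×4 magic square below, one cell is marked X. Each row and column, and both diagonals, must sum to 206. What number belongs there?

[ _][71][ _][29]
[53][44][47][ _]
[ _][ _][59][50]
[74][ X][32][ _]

Row 2: 53 + 44 + 47 + ? = 206, so (2,4) = 62.
The remaining cell in column 3 is (1,3) = 206 − 138 = 68.
Column 4 needs 206; the known cells sum to 141, so (4,4) = 65.
The remaining cell in main diagonal is (1,1) = 206 − 168 = 38.
Anti-diagonal must total 206; the given cells sum to 150, so (3,2) = 56.
The remaining cell in row 3 is (3,1) = 206 − 165 = 41.
Using row 4: 74 + 32 + 65 + ? → (4,2) = 206 − 171 = 35.

35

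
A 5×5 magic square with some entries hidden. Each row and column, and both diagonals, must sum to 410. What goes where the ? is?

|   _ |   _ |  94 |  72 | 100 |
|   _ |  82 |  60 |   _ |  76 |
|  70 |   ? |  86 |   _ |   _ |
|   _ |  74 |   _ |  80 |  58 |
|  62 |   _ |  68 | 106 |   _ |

98

Column 3 must total 410; the given cells sum to 308, so (4,3) = 102.
Anti-diagonal: 100 + 86 + 74 + 62 + ? = 410, so (2,4) = 88.
Using row 2: 82 + 60 + 88 + 76 + ? → (2,1) = 410 − 306 = 104.
Row 4: 74 + 102 + 80 + 58 + ? = 410, so (4,1) = 96.
The remaining cell in column 1 is (1,1) = 410 − 332 = 78.
Column 4 needs 410; the known cells sum to 346, so (3,4) = 64.
Main diagonal: 78 + 82 + 86 + 80 + ? = 410, so (5,5) = 84.
The remaining cell in row 1 is (1,2) = 410 − 344 = 66.
Row 5 must total 410; the given cells sum to 320, so (5,2) = 90.
The remaining cell in column 2 is (3,2) = 410 − 312 = 98.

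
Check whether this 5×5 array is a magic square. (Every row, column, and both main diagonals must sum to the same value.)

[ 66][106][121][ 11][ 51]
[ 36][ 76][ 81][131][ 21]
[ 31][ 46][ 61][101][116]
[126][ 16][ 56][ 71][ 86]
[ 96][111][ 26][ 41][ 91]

No — column 1 sums to 355 but row 5 sums to 365.

Row 1: 66 + 106 + 121 + 11 + 51 = 355.
Row 2: 36 + 76 + 81 + 131 + 21 = 345.
Row 3: 31 + 46 + 61 + 101 + 116 = 355.
Row 4: 126 + 16 + 56 + 71 + 86 = 355.
Row 5: 96 + 111 + 26 + 41 + 91 = 365.
Column 1: 66 + 36 + 31 + 126 + 96 = 355.
Column 2: 106 + 76 + 46 + 16 + 111 = 355.
Column 3: 121 + 81 + 61 + 56 + 26 = 345.
Column 4: 11 + 131 + 101 + 71 + 41 = 355.
Column 5: 51 + 21 + 116 + 86 + 91 = 365.
Main diagonal: 66 + 76 + 61 + 71 + 91 = 365.
Anti-diagonal: 51 + 131 + 61 + 16 + 96 = 355.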